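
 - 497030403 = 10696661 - 507727064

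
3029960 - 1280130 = 1749830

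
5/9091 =5/9091 =0.00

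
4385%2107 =171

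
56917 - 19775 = 37142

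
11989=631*19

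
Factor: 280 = 2^3*5^1*7^1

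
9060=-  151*( - 60 ) 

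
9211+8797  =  18008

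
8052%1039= 779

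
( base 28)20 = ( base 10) 56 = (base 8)70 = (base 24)28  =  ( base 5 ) 211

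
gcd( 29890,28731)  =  61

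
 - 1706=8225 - 9931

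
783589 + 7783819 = 8567408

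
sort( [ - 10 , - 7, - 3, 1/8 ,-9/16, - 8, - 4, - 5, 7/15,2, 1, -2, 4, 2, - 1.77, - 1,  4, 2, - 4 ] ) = [ - 10 , -8,-7,-5, - 4, - 4, - 3, - 2,-1.77, - 1, - 9/16, 1/8,  7/15,  1  ,  2, 2,2, 4,4]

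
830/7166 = 415/3583 = 0.12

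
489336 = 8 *61167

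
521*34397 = 17920837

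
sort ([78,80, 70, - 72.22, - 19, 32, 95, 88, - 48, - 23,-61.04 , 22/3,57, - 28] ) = [ - 72.22, - 61.04, - 48,- 28,-23, - 19,22/3, 32, 57,70, 78, 80 , 88, 95 ] 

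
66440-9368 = 57072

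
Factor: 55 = 5^1*11^1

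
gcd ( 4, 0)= 4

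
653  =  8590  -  7937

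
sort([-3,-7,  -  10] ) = [ - 10,-7, - 3 ]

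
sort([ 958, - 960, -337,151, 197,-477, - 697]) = [-960,-697,-477 , - 337, 151,197, 958 ]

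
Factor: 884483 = 884483^1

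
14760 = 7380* 2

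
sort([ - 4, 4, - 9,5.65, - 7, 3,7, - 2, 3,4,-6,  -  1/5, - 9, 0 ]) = [-9, - 9, - 7,  -  6,  -  4, - 2, - 1/5, 0, 3,3 , 4, 4,5.65,7 ] 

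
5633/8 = 5633/8=704.12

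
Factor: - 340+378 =38= 2^1 * 19^1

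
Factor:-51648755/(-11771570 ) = 10329751/2354314 = 2^(-1)*1177157^(-1 )*10329751^1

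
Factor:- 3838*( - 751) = 2^1*19^1*101^1*751^1  =  2882338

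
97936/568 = 172 + 30/71 = 172.42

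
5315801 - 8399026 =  - 3083225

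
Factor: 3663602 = 2^1 * 17^1*277^1 * 389^1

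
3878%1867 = 144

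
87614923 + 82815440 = 170430363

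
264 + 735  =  999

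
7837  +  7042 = 14879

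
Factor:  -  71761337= - 587^1 *122251^1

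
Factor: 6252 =2^2 * 3^1*521^1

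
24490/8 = 12245/4 = 3061.25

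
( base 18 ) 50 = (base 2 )1011010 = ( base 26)3C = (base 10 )90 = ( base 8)132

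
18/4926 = 3/821  =  0.00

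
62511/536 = 116 + 5/8 =116.62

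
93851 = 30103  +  63748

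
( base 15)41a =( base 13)562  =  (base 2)1110011101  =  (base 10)925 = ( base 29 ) 12q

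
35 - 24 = 11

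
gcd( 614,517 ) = 1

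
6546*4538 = 29705748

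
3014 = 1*3014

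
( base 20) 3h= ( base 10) 77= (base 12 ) 65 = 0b1001101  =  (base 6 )205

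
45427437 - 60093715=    - 14666278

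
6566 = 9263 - 2697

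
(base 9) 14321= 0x260b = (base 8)23013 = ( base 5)302424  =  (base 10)9739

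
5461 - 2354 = 3107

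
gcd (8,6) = 2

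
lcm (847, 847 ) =847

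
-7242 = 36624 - 43866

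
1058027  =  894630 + 163397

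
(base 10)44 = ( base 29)1F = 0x2c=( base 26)1i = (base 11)40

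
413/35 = 11+4/5 = 11.80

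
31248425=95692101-64443676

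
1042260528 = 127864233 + 914396295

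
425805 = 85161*5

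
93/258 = 31/86 = 0.36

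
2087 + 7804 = 9891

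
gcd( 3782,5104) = 2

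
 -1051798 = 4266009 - 5317807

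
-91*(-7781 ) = 708071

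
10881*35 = 380835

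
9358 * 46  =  430468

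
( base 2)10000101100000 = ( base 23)G3B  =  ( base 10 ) 8544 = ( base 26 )cgg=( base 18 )186c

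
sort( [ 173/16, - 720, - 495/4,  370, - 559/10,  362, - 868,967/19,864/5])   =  [- 868,  -  720,-495/4, - 559/10,173/16, 967/19,864/5,362,370]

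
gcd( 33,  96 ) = 3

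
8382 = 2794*3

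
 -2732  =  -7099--4367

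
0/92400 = 0 = 0.00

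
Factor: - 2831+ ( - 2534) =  - 5365 = - 5^1*29^1*37^1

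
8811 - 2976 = 5835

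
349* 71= 24779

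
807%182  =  79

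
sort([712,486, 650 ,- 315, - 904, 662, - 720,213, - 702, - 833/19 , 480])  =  [ - 904, - 720 , - 702, - 315, - 833/19, 213,480 , 486,650 , 662, 712]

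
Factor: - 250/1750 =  - 1/7 = - 7^ ( - 1) 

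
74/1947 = 74/1947  =  0.04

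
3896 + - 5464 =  - 1568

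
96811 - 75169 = 21642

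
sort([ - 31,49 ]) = [ - 31,49]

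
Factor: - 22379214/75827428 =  - 2^(  -  1) * 3^1*11^1*13^1*26083^1*18956857^(- 1 )= - 11189607/37913714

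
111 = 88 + 23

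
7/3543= 7/3543= 0.00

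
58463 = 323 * 181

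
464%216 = 32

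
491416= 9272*53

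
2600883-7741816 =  - 5140933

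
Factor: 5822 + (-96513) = - 90691 = -89^1*1019^1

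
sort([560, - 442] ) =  [-442, 560]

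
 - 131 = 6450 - 6581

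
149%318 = 149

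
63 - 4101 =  - 4038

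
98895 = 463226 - 364331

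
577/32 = 577/32 = 18.03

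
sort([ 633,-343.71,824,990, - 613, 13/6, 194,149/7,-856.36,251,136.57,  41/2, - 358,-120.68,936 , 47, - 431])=[ - 856.36, - 613, - 431 ,  -  358,  -  343.71, - 120.68,13/6,41/2, 149/7, 47,136.57,194 , 251,633,824,936,990 ]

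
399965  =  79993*5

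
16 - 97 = -81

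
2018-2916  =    -  898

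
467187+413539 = 880726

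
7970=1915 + 6055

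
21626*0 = 0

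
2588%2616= 2588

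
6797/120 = 56 + 77/120 = 56.64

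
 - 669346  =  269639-938985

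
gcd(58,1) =1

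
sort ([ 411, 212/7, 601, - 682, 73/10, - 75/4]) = [ -682,-75/4, 73/10,  212/7, 411,601]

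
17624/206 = 85 + 57/103  =  85.55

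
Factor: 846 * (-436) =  - 368856 = -  2^3*3^2*47^1*109^1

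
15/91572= 5/30524 = 0.00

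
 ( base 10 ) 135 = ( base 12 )B3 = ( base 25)5A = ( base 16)87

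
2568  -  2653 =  - 85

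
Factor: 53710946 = 2^1 *2351^1 * 11423^1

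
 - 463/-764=463/764 = 0.61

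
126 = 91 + 35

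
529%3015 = 529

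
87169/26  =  3352 + 17/26 = 3352.65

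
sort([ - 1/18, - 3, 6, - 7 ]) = [ - 7, - 3, - 1/18,6]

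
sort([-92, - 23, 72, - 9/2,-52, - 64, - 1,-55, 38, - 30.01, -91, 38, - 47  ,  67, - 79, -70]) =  [- 92, -91,-79,-70, - 64, - 55,  -  52, - 47, -30.01, - 23,-9/2,  -  1, 38,38, 67,72 ]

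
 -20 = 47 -67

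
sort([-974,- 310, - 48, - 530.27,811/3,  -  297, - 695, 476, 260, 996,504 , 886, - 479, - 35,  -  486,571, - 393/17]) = [ - 974, - 695 ,-530.27,  -  486, - 479, - 310, -297, - 48 ,-35,-393/17 , 260, 811/3,476,504,  571,886 , 996 ]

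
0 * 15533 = 0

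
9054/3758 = 2+769/1879 = 2.41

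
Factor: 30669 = 3^1*10223^1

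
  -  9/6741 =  - 1+ 748/749= - 0.00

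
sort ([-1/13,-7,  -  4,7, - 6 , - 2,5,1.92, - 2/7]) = [ - 7 , - 6, - 4, - 2, - 2/7, - 1/13, 1.92,5, 7 ]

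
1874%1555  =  319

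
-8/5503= -8/5503 =-0.00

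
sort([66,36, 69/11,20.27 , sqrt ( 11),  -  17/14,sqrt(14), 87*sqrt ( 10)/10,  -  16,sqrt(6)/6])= [  -  16,-17/14 , sqrt( 6) /6, sqrt( 11),sqrt(14 ), 69/11, 20.27,87*sqrt(10)/10, 36,  66] 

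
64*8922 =571008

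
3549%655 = 274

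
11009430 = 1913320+9096110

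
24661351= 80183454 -55522103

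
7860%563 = 541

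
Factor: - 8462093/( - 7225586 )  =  2^(  -  1)*19^(-1)*190147^ ( - 1)*8462093^1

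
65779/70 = 9397/10 = 939.70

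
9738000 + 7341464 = 17079464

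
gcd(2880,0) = 2880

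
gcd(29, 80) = 1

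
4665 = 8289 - 3624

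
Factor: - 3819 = -3^1*19^1*67^1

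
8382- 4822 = 3560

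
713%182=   167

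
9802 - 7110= 2692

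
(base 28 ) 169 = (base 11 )7a4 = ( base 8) 1701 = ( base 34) s9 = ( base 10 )961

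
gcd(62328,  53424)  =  8904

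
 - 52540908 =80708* (-651)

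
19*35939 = 682841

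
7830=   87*90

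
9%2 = 1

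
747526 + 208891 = 956417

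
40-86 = -46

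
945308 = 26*36358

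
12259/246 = 49 + 5/6 = 49.83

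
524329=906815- 382486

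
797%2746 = 797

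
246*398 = 97908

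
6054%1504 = 38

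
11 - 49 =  - 38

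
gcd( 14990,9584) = 2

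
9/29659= 9/29659 = 0.00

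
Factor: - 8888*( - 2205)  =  2^3*3^2*5^1*7^2 * 11^1*101^1 = 19598040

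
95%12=11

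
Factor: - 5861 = -5861^1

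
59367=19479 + 39888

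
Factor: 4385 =5^1 * 877^1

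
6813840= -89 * ( - 76560 ) 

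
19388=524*37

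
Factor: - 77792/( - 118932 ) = 2^3*3^( - 1)*13^1*53^ ( - 1) = 104/159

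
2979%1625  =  1354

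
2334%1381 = 953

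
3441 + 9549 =12990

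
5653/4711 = 5653/4711 =1.20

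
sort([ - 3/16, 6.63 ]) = [ - 3/16,6.63]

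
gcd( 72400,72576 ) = 16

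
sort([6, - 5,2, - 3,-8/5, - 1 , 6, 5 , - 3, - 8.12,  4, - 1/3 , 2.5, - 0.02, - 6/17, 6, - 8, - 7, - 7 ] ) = [ - 8.12, - 8 , - 7,-7, - 5,-3, - 3, - 8/5,  -  1, - 6/17, - 1/3,-0.02,2, 2.5, 4,5, 6,6, 6 ] 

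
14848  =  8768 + 6080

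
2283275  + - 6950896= - 4667621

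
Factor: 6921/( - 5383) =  - 9/7 = -3^2 * 7^( - 1) 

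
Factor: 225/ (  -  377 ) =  - 3^2*5^2*13^( - 1 )*29^( - 1 ) 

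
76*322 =24472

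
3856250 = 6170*625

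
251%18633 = 251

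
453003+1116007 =1569010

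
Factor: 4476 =2^2*3^1*373^1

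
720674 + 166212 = 886886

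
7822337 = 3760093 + 4062244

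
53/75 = 53/75 =0.71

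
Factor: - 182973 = - 3^1 *7^1*8713^1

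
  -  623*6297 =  - 3923031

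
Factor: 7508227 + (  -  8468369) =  - 2^1 * 480071^1  =  - 960142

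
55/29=55/29 = 1.90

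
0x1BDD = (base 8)15735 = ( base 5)212013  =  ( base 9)10705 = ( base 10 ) 7133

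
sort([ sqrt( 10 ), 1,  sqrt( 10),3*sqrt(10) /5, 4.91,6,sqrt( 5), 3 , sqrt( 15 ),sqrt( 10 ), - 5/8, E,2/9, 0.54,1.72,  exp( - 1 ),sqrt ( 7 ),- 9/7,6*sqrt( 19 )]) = [-9/7, - 5/8 , 2/9,exp(-1 ), 0.54,1,1.72,3*sqrt( 10 )/5, sqrt( 5), sqrt( 7 ), E, 3,sqrt( 10) , sqrt( 10), sqrt (10), sqrt( 15),4.91, 6, 6*sqrt( 19)]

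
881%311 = 259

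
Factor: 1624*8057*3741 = 2^3*3^1*7^2*29^2*43^1*1151^1= 48949368888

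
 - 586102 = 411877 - 997979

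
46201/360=46201/360 = 128.34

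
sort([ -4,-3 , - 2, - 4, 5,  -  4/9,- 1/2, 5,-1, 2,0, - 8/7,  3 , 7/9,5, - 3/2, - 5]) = [ - 5,-4,- 4, - 3,-2 , - 3/2,  -  8/7,- 1, - 1/2,-4/9, 0, 7/9,2, 3, 5,5,5]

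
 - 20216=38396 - 58612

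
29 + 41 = 70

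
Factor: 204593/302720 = 2^ (  -  7)*5^(-1)*11^( - 1 )*43^( - 1)*109^1  *1877^1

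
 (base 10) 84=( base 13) 66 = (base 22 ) 3I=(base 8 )124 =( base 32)2K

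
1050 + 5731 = 6781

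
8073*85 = 686205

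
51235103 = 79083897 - 27848794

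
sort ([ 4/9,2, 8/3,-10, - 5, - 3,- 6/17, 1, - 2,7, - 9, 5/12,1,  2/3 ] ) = [ - 10, - 9, -5,-3,  -  2, - 6/17, 5/12,4/9,2/3, 1, 1,2, 8/3, 7] 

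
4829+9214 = 14043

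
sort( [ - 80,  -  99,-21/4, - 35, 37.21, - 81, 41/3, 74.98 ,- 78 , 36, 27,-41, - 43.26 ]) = [ - 99, - 81,-80, -78, - 43.26,-41,- 35, - 21/4,  41/3, 27,36 , 37.21,74.98]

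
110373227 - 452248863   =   - 341875636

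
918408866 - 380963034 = 537445832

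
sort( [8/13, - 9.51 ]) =[ - 9.51,  8/13]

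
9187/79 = 9187/79 = 116.29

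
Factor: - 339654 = - 2^1*3^1 * 7^1*8087^1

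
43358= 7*6194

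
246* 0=0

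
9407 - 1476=7931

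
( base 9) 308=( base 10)251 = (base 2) 11111011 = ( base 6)1055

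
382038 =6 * 63673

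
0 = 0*6506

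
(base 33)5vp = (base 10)6493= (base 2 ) 1100101011101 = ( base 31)6NE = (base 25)a9i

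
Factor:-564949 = -7^1*11^2*23^1*29^1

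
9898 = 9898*1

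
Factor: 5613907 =13^1 * 29^1*14891^1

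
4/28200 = 1/7050 = 0.00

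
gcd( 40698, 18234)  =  18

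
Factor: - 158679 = -3^5*653^1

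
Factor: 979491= 3^1*326497^1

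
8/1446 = 4/723 = 0.01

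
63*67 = 4221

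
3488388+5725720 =9214108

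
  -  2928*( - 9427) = 27602256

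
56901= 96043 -39142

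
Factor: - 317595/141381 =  - 3^( - 1)*5^1 * 23^(-1 )*31^1 = - 155/69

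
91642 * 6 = 549852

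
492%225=42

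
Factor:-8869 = -7^2*181^1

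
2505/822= 3 + 13/274 = 3.05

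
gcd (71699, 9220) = 1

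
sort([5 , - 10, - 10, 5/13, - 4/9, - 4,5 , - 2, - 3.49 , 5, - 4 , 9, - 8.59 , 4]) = [ - 10,-10,-8.59 ,-4, - 4, - 3.49,  -  2,-4/9,  5/13 , 4,5, 5 , 5, 9]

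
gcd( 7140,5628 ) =84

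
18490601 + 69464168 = 87954769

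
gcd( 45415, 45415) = 45415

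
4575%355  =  315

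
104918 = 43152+61766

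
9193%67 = 14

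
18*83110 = 1495980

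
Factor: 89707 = 109^1 * 823^1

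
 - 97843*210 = -20547030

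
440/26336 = 55/3292 = 0.02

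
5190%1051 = 986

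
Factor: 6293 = 7^1 * 29^1*31^1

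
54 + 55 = 109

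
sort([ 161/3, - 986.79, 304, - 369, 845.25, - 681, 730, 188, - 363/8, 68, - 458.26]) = [ - 986.79,  -  681, - 458.26, - 369, - 363/8,161/3,68, 188, 304, 730,845.25] 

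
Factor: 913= 11^1*83^1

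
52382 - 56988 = - 4606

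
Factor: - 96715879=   -  13^1*167^1*44549^1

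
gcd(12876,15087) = 3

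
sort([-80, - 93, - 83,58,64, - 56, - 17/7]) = [ - 93, - 83, - 80, - 56, - 17/7,  58, 64]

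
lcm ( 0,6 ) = 0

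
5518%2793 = 2725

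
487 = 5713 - 5226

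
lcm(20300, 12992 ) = 324800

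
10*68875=688750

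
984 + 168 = 1152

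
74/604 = 37/302 = 0.12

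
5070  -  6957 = -1887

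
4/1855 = 4/1855 = 0.00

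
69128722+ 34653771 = 103782493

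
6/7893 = 2/2631 = 0.00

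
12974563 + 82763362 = 95737925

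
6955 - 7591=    - 636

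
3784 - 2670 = 1114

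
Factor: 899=29^1*31^1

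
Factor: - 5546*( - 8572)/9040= 5942539/1130 = 2^( - 1) * 5^ ( - 1 )*47^1*59^1*113^(  -  1)*2143^1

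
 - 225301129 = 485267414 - 710568543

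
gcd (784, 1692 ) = 4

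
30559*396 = 12101364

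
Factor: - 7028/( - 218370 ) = 14/435=2^1*3^( - 1) *5^(-1)*7^1 * 29^( - 1 ) 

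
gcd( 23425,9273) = 1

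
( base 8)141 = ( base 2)1100001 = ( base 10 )97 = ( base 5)342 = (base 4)1201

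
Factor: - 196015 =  - 5^1*197^1*199^1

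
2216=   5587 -3371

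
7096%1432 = 1368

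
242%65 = 47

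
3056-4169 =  - 1113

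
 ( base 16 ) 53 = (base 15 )58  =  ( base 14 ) 5d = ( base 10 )83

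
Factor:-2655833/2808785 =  - 5^( -1 )*7^( - 1)*23^1 *80251^(  -  1 )*115471^1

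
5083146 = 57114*89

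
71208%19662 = 12222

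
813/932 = 813/932 = 0.87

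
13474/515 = 13474/515=26.16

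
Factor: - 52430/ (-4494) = 3^( - 1 ) * 5^1*7^1 = 35/3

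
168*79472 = 13351296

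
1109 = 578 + 531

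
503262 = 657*766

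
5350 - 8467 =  - 3117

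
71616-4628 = 66988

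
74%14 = 4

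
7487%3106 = 1275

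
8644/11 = 8644/11 = 785.82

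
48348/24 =4029/2=2014.50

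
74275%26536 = 21203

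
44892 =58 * 774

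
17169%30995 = 17169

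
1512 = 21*72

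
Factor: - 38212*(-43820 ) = 1674449840 = 2^4*5^1*7^1*41^1 *233^1*313^1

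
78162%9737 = 266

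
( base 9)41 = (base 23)1e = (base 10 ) 37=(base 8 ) 45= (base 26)1b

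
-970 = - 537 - 433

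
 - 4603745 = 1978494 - 6582239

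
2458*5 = 12290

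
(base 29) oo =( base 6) 3200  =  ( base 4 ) 23100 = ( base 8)1320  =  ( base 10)720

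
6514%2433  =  1648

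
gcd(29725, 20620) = 5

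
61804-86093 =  - 24289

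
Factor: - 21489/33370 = -2^(-1) * 3^1*5^( - 1 )*13^1*19^1*29^1*47^( - 1)*71^(-1)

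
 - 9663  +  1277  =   - 8386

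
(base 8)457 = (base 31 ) 9O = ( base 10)303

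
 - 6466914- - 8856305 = 2389391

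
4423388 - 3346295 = 1077093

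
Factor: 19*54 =2^1*3^3*19^1 = 1026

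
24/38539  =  24/38539  =  0.00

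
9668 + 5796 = 15464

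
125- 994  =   - 869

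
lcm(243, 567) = 1701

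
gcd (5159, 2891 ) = 7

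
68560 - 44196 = 24364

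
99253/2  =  49626  +  1/2 = 49626.50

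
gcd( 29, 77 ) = 1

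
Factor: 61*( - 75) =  - 4575 = - 3^1*5^2*61^1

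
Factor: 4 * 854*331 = 1130696=2^3 *7^1*61^1*331^1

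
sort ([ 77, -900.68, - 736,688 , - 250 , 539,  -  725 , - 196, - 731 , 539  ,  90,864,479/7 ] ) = [ - 900.68, - 736, - 731, - 725,  -  250,-196,479/7,  77, 90,  539, 539, 688, 864]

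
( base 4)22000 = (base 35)IA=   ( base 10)640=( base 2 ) 1010000000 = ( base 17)23B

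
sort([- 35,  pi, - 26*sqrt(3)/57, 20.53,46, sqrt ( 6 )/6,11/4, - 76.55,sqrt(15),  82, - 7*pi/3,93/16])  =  [ - 76.55, - 35, - 7 * pi/3, - 26*sqrt( 3 ) /57,sqrt( 6 ) /6,11/4,pi,sqrt (15) , 93/16,20.53, 46,82 ]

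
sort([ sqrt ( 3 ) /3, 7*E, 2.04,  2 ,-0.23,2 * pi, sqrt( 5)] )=[ - 0.23, sqrt( 3 )/3,2, 2.04, sqrt( 5 ), 2*pi, 7 * E] 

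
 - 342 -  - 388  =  46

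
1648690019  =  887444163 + 761245856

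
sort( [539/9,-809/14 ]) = [ - 809/14, 539/9]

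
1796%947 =849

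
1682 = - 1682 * ( - 1)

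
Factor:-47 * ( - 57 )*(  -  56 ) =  - 2^3 * 3^1 * 7^1 * 19^1*47^1=- 150024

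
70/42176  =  35/21088 = 0.00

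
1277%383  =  128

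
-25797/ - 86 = 299 + 83/86 = 299.97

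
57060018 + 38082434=95142452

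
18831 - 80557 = - 61726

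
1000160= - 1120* ( - 893) 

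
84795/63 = 1345  +  20/21 = 1345.95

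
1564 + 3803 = 5367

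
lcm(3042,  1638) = 21294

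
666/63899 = 18/1727 = 0.01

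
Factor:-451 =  - 11^1*41^1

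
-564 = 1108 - 1672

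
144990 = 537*270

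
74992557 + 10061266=85053823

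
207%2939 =207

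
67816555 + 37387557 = 105204112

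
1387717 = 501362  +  886355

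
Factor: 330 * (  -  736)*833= - 2^6 * 3^1 * 5^1*7^2*11^1 * 17^1*23^1=- 202319040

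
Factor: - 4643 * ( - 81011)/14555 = 5^( - 1 )*7^1*41^( - 1)*163^1*4643^1 = 5297663/205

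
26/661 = 26/661 =0.04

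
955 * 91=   86905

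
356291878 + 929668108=1285959986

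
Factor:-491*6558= - 2^1*3^1*491^1*1093^1= - 3219978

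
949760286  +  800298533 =1750058819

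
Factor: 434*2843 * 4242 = 5234042604=   2^2*3^1 * 7^2*31^1*101^1*2843^1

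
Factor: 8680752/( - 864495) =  - 2^4*5^( - 1 )*23^1*2621^1*19211^( - 1) = - 964528/96055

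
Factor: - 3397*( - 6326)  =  2^1*43^1*79^1* 3163^1 = 21489422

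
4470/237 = 1490/79 =18.86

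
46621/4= 46621/4= 11655.25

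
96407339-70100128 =26307211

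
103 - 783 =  - 680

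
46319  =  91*509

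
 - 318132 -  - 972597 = 654465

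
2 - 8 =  - 6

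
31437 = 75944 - 44507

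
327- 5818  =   -5491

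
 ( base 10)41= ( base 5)131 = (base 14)2d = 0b101001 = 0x29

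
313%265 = 48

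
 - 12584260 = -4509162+  -  8075098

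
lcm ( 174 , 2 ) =174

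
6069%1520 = 1509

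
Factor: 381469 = 11^1*34679^1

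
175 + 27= 202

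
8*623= 4984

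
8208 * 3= 24624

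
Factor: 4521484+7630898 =2^1*3^1*11^1*17^1*10831^1 =12152382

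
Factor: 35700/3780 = 85/9 =3^( - 2)  *5^1*17^1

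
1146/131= 1146/131 = 8.75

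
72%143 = 72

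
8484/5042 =1 + 1721/2521 =1.68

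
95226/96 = 991+15/16 = 991.94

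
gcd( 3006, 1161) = 9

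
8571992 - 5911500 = 2660492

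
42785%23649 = 19136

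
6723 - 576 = 6147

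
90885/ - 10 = -18177/2   =  - 9088.50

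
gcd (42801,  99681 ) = 3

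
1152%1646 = 1152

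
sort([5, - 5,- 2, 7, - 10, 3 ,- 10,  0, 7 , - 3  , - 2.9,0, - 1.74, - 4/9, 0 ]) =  [ - 10, - 10, - 5, - 3, - 2.9, - 2, - 1.74, - 4/9, 0,0, 0,3, 5, 7, 7 ]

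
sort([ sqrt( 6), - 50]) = [ - 50, sqrt( 6)]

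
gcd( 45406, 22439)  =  1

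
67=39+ 28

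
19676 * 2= 39352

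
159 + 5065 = 5224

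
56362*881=49654922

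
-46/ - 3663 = 46/3663= 0.01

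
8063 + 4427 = 12490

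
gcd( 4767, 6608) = 7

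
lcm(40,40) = 40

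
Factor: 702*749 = 525798=2^1 * 3^3*7^1*13^1 * 107^1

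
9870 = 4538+5332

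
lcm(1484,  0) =0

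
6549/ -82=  - 6549/82= - 79.87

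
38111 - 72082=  - 33971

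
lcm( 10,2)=10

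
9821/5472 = 9821/5472 = 1.79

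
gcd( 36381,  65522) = 181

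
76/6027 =76/6027 = 0.01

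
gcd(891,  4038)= 3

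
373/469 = 373/469 = 0.80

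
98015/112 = 875+15/112 = 875.13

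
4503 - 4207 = 296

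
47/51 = 47/51 = 0.92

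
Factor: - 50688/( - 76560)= 96/145 = 2^5*3^1*5^( - 1 )*29^( - 1) 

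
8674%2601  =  871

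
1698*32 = 54336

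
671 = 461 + 210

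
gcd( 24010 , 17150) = 3430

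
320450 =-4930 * ( - 65) 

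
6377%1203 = 362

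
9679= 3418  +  6261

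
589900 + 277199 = 867099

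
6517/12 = 6517/12 = 543.08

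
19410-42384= -22974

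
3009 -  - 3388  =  6397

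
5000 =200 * 25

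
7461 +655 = 8116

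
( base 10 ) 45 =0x2D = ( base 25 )1k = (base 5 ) 140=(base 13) 36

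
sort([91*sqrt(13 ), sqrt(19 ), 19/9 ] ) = [19/9,sqrt( 19), 91*sqrt( 13)] 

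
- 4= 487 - 491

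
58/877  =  58/877 =0.07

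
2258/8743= 2258/8743 = 0.26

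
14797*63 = 932211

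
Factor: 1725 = 3^1*5^2*23^1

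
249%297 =249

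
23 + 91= 114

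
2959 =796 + 2163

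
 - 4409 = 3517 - 7926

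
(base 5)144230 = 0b1100000101110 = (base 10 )6190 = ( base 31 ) 6DL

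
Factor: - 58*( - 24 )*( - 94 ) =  - 2^5 * 3^1*29^1*47^1 = - 130848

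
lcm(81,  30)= 810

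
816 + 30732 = 31548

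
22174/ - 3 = - 22174/3 = -7391.33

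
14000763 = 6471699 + 7529064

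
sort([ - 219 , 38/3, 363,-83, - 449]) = [ - 449, - 219, - 83, 38/3,363] 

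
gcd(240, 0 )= 240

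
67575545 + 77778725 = 145354270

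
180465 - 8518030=-8337565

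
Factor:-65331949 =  - 1973^1*33113^1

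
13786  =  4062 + 9724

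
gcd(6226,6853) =11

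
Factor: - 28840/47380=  - 14/23  =  - 2^1  *7^1 *23^(-1) 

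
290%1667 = 290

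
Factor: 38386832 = 2^4 * 11^1 *218107^1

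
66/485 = 66/485 = 0.14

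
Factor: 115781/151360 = 2^( - 6 )*5^( - 1)*11^( - 1)*43^( - 1)*115781^1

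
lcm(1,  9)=9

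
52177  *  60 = 3130620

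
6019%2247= 1525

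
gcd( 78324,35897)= 1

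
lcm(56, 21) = 168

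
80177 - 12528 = 67649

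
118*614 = 72452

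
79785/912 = 87 + 147/304  =  87.48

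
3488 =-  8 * ( - 436)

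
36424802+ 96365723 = 132790525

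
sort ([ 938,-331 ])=[ - 331,938 ]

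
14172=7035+7137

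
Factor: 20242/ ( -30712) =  - 29/44 =-2^( - 2)* 11^( - 1)*29^1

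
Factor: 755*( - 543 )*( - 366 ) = 2^1*3^2*5^1*61^1*151^1 * 181^1=150047190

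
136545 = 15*9103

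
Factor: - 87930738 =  - 2^1*3^3*7^1 * 232621^1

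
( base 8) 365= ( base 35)70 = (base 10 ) 245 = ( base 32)7l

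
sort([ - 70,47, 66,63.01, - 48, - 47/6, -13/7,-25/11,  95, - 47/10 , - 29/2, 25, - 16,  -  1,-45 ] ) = [ - 70, - 48, - 45, - 16, - 29/2, - 47/6, - 47/10,  -  25/11, - 13/7,-1 , 25, 47,63.01, 66,95]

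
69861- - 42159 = 112020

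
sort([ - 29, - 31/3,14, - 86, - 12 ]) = [ - 86, - 29, - 12, - 31/3,14 ]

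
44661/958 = 44661/958  =  46.62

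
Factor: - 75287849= - 7^1 * 13^1*17^1 *41^1 * 1187^1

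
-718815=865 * ( - 831 )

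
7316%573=440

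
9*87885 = 790965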